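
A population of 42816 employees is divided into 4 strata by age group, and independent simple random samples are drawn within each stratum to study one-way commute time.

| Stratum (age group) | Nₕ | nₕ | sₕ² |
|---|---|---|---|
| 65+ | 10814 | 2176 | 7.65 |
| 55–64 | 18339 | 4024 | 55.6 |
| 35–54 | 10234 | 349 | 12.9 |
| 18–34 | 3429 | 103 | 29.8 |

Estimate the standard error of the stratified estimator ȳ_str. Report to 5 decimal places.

0.07744

Var(ȳ_str) = Σₕ Wₕ²(1 − fₕ)sₕ²/nₕ with Wₕ = Nₕ/N, N = 42816.
65+: Wₕ = 0.25256913; term = 0.25256913²·(1 − 0.20122064)·7.65/2176 = 1.7913891 × 10^-4.
55–64: Wₕ = 0.42832119; term = 0.42832119²·(1 − 0.21942309)·55.6/4024 = 0.0019786621.
35–54: Wₕ = 0.23902280; term = 0.23902280²·(1 − 0.03410201)·12.9/349 = 0.0020397371.
18–34: Wₕ = 0.08008688; term = 0.08008688²·(1 − 0.03003791)·29.8/103 = 0.001799934.
Sum = 0.0059974721.
SE = √(0.0059974721) = 0.07744.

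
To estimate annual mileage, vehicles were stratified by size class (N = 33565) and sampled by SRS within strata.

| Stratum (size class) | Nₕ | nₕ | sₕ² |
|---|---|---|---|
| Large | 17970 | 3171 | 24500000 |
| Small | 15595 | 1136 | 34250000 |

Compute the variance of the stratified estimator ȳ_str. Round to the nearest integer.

7858

Var(ȳ_str) = Σₕ Wₕ²(1 − fₕ)sₕ²/nₕ with Wₕ = Nₕ/N, N = 33565.
Large: Wₕ = 0.53537912; term = 0.53537912²·(1 − 0.17646077)·24500000/3171 = 1823.7991.
Small: Wₕ = 0.46462088; term = 0.46462088²·(1 − 0.07284386)·34250000/1136 = 6034.3789.
Sum = 7858.178.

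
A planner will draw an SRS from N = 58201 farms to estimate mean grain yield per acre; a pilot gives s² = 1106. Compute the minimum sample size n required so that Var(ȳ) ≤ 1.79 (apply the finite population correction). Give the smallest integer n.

Without fpc, n₀ = s²/D = 1106/1.79 = 617.8771.
With fpc, (1 − n/N)·s²/n ≤ D requires n ≥ n₀/(1 + n₀/N) = 617.8771/(1 + 617.8771/58201) = 611.3865.
Rounding up, n = 612.

612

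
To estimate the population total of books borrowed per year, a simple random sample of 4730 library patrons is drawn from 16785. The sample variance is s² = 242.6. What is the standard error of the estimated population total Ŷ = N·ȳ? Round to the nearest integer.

Var(Ŷ) = N²·Var(ȳ) = N²·(1 − n/N)·s²/n.
f = 4730/16785 = 0.28179923; Var(ȳ) = 0.71820077·242.6/4730 = 0.03683626.
Var(Ŷ) = 16785² · 0.03683626 = 1.0378109 × 10^7.
SE(Ŷ) = √(1.0378109 × 10^7) = 3222.

3222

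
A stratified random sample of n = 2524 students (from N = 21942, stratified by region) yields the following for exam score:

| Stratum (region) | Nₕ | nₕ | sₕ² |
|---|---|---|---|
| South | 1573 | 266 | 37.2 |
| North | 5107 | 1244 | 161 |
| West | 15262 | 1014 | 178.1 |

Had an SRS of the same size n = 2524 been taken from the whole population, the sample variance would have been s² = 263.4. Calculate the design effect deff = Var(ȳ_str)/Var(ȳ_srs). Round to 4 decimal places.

0.9229

Var(ȳ_str) = Σ Wₕ²(1−fₕ)sₕ²/nₕ with Wₕ = Nₕ/21942:
  South: (1573/21942)²·(1−266/1573)·37.2/266 = 5.9719091 × 10^-4
  North: (5107/21942)²·(1−1244/5107)·161/1244 = 0.0053032688
  West: (15262/21942)²·(1−1014/15262)·178.1/1014 = 0.079330264
  → Var(ȳ_str) = 0.085230724.
Var(ȳ_srs) = (1 − 2524/21942)·263.4/2524 = 0.092353786.
deff = 0.085230724 / 0.092353786 = 0.9229.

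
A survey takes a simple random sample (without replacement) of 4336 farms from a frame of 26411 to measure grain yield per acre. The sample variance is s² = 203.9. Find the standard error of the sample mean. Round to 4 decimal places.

0.1983

Under SRS without replacement, Var(ȳ) = (1 − f)·s²/n with f = n/N = 4336/26411 = 0.16417402.
Var(ȳ) = (1 − 0.16417402)·203.9/4336 = 0.83582598·0.047024908 = 0.03930464.
SE(ȳ) = √(0.03930464) = 0.1983.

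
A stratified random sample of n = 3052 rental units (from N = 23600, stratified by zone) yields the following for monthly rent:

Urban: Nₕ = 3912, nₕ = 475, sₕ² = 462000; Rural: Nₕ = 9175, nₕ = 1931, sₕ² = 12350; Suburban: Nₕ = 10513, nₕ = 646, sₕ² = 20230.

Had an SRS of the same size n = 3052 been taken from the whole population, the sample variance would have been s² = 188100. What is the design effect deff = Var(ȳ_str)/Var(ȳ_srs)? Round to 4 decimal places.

Var(ȳ_str) = Σ Wₕ²(1−fₕ)sₕ²/nₕ with Wₕ = Nₕ/23600:
  Urban: (3912/23600)²·(1−475/3912)·462000/475 = 23.480251
  Rural: (9175/23600)²·(1−1931/9175)·12350/1931 = 0.763212
  Suburban: (10513/23600)²·(1−646/10513)·20230/646 = 5.8324517
  → Var(ȳ_str) = 30.075915.
Var(ȳ_srs) = (1 − 3052/23600)·188100/3052 = 53.661378.
deff = 30.075915 / 53.661378 = 0.5605.

0.5605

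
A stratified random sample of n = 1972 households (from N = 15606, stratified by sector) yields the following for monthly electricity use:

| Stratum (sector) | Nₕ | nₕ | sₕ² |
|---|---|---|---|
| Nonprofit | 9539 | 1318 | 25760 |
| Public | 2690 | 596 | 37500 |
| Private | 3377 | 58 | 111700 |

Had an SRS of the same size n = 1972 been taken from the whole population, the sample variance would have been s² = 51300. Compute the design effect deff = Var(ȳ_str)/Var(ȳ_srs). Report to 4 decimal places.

Var(ȳ_str) = Σ Wₕ²(1−fₕ)sₕ²/nₕ with Wₕ = Nₕ/15606:
  Nonprofit: (9539/15606)²·(1−1318/9539)·25760/1318 = 6.2932465
  Public: (2690/15606)²·(1−596/2690)·37500/596 = 1.4552271
  Private: (3377/15606)²·(1−58/3377)·111700/58 = 88.629906
  → Var(ȳ_str) = 96.37838.
Var(ȳ_srs) = (1 − 1972/15606)·51300/1972 = 22.727002.
deff = 96.37838 / 22.727002 = 4.2407.

4.2407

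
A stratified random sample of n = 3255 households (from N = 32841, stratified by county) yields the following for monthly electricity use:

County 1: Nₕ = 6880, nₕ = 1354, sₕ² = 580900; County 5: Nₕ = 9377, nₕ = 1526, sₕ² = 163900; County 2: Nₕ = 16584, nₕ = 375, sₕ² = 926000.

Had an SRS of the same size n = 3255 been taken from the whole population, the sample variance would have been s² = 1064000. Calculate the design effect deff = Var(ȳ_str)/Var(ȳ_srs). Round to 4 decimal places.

2.1662

Var(ȳ_str) = Σ Wₕ²(1−fₕ)sₕ²/nₕ with Wₕ = Nₕ/32841:
  County 1: (6880/32841)²·(1−1354/6880)·580900/1354 = 15.123395
  County 5: (9377/32841)²·(1−1526/9377)·163900/1526 = 7.3312928
  County 2: (16584/32841)²·(1−375/16584)·926000/375 = 615.44959
  → Var(ȳ_str) = 637.90428.
Var(ȳ_srs) = (1 − 3255/32841)·1064000/3255 = 294.48319.
deff = 637.90428 / 294.48319 = 2.1662.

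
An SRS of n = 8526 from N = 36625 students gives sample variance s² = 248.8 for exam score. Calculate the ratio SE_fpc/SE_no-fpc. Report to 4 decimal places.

0.8759

f = n/N = 8526/36625 = 0.23279181.
SE_no-fpc = √(s²/n) = 0.17082543; SE_fpc = √((1−f)s²/n) = 0.14962671.
Ratio = √(1−f) = 0.87590421.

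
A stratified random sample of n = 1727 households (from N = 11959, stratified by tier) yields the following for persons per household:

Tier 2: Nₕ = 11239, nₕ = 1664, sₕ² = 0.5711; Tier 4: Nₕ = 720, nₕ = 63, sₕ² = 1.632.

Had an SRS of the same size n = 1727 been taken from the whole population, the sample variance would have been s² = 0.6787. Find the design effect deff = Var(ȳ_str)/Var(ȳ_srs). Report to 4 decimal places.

Var(ȳ_str) = Σ Wₕ²(1−fₕ)sₕ²/nₕ with Wₕ = Nₕ/11959:
  Tier 2: (11239/11959)²·(1−1664/11239)·0.5711/1664 = 2.5824716 × 10^-4
  Tier 4: (720/11959)²·(1−63/720)·1.632/63 = 8.5681634 × 10^-5
  → Var(ȳ_str) = 3.4392879 × 10^-4.
Var(ȳ_srs) = (1 − 1727/11959)·0.6787/1727 = 3.3624139 × 10^-4.
deff = (3.4392879 × 10^-4) / (3.3624139 × 10^-4) = 1.0229.

1.0229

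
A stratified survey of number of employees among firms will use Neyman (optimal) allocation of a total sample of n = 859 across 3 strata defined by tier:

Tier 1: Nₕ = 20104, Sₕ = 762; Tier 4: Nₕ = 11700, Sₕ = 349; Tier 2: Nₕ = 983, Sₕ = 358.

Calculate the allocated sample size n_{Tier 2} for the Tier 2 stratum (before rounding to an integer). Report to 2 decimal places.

Neyman allocation: nₕ = n·NₕSₕ / Σⱼ NⱼSⱼ.
Σ NⱼSⱼ = 20104·762 + 11700·349 + 983·358 = 1.9754462 × 10^7.
n_{Tier 2} = 859·983·358 / (1.9754462 × 10^7) = 15.30.

15.30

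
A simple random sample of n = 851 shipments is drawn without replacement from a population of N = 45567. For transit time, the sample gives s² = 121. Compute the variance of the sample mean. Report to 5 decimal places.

Under SRS without replacement, Var(ȳ) = (1 − f)·s²/n with f = n/N = 851/45567 = 0.01867580.
Var(ȳ) = (1 − 0.01867580)·121/851 = 0.98132420·0.14218566 = 0.13953023.

0.13953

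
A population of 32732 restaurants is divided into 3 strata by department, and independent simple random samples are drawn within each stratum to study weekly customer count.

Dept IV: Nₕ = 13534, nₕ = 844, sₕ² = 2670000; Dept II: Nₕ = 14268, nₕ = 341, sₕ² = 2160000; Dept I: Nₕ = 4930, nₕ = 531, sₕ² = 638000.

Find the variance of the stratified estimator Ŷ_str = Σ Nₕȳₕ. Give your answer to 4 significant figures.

1.828 × 10^12

Var(Ŷ_str) = Σₕ Nₕ²(1 − fₕ)sₕ²/nₕ.
Dept IV: 13534²·(1 − 844/13534)·2670000/844 = 5.4332115 × 10^11.
Dept II: 14268²·(1 − 341/14268)·2160000/341 = 1.2586937 × 10^12.
Dept I: 4930²·(1 − 531/4930)·638000/531 = 2.6057158 × 10^10.
Sum = 1.828072 × 10^12.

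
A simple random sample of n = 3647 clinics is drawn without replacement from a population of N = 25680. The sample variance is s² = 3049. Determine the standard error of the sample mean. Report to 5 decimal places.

Under SRS without replacement, Var(ȳ) = (1 − f)·s²/n with f = n/N = 3647/25680 = 0.14201713.
Var(ȳ) = (1 − 0.14201713)·3049/3647 = 0.85798287·0.83602961 = 0.71729908.
SE(ȳ) = √(0.71729908) = 0.84694.

0.84694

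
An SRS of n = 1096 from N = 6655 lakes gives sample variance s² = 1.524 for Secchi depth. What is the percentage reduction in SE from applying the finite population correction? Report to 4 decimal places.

f = n/N = 1096/6655 = 0.16468820.
SE_no-fpc = √(s²/n) = 0.037289555; SE_fpc = √((1−f)s²/n) = 0.034080936.
Ratio = √(1−f) = 0.91395394. Reduction = 100·(1 − 0.91395394) = 8.6046%.

8.6046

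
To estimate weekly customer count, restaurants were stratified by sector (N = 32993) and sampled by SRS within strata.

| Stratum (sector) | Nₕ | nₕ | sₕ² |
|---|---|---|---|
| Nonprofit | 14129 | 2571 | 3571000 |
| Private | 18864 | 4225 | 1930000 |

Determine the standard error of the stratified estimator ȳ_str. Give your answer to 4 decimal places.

18.0072

Var(ȳ_str) = Σₕ Wₕ²(1 − fₕ)sₕ²/nₕ with Wₕ = Nₕ/N, N = 32993.
Nonprofit: Wₕ = 0.42824235; term = 0.42824235²·(1 − 0.18196617)·3571000/2571 = 208.37148.
Private: Wₕ = 0.57175765; term = 0.57175765²·(1 − 0.22397159)·1930000/4225 = 115.88632.
Sum = 324.2578.
SE = √(324.2578) = 18.0072.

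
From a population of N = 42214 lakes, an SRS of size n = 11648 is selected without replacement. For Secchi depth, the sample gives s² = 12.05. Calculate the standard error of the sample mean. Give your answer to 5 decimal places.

Under SRS without replacement, Var(ȳ) = (1 − f)·s²/n with f = n/N = 11648/42214 = 0.27592742.
Var(ȳ) = (1 − 0.27592742)·12.05/11648 = 0.72407258·0.0010345124 = 7.4906204 × 10^-4.
SE(ȳ) = √(7.4906204 × 10^-4) = 0.02737.

0.02737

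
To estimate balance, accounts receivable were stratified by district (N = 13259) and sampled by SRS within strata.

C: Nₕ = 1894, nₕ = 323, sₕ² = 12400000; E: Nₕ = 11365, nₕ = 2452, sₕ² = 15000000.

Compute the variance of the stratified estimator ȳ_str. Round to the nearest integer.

4175

Var(ȳ_str) = Σₕ Wₕ²(1 − fₕ)sₕ²/nₕ with Wₕ = Nₕ/N, N = 13259.
C: Wₕ = 0.14284637; term = 0.14284637²·(1 − 0.17053854)·12400000/323 = 649.76121.
E: Wₕ = 0.85715363; term = 0.85715363²·(1 − 0.21575011)·15000000/2452 = 3524.8659.
Sum = 4174.6271.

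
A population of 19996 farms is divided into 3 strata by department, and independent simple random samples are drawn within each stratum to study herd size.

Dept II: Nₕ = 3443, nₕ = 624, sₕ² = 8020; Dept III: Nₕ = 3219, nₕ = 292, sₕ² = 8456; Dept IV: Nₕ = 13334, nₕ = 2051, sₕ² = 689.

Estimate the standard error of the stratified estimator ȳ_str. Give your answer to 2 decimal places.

Var(ȳ_str) = Σₕ Wₕ²(1 − fₕ)sₕ²/nₕ with Wₕ = Nₕ/N, N = 19996.
Dept II: Wₕ = 0.17218444; term = 0.17218444²·(1 − 0.18123729)·8020/624 = 0.31198637.
Dept III: Wₕ = 0.16098220; term = 0.16098220²·(1 − 0.09071140)·8456/292 = 0.68240086.
Dept IV: Wₕ = 0.66683337; term = 0.66683337²·(1 − 0.15381731)·689/2051 = 0.12640153.
Sum = 1.1207888.
SE = √(1.1207888) = 1.06.

1.06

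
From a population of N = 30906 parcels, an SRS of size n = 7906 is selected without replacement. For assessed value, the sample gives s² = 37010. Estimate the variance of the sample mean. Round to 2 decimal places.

Under SRS without replacement, Var(ȳ) = (1 − f)·s²/n with f = n/N = 7906/30906 = 0.25580793.
Var(ȳ) = (1 − 0.25580793)·37010/7906 = 0.74419207·4.6812547 = 3.4837526.

3.48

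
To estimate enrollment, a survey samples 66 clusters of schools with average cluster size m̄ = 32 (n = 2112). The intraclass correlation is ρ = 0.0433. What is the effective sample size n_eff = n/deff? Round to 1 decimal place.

901.7

deff = 1 + (32 − 1)·0.0433 = 1 + 1.3423 = 2.3423.
n_eff = 2112 / 2.3423 = 901.7.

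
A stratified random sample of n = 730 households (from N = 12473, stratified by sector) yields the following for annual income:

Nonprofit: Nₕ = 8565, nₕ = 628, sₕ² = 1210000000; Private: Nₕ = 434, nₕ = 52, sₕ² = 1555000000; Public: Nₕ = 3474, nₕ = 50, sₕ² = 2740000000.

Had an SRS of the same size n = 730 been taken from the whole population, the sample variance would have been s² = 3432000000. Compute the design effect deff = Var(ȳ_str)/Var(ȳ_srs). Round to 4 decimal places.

Var(ȳ_str) = Σ Wₕ²(1−fₕ)sₕ²/nₕ with Wₕ = Nₕ/12473:
  Nonprofit: (8565/12473)²·(1−628/8565)·1210000000/628 = 841913.8
  Private: (434/12473)²·(1−52/434)·1555000000/52 = 31866.788
  Public: (3474/12473)²·(1−50/3474)·2740000000/50 = 4.1898867 × 10^6
  → Var(ȳ_str) = 5.0636673 × 10^6.
Var(ȳ_srs) = (1 − 730/12473)·3432000000/730 = 4.4262155 × 10^6.
deff = (5.0636673 × 10^6) / (4.4262155 × 10^6) = 1.1440.

1.1440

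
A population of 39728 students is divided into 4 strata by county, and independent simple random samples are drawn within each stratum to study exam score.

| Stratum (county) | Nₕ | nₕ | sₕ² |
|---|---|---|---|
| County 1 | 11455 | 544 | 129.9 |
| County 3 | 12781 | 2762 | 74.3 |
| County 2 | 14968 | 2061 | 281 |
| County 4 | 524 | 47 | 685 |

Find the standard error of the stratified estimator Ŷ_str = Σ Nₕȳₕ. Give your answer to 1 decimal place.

Var(Ŷ_str) = Σₕ Nₕ²(1 − fₕ)sₕ²/nₕ.
County 1: 11455²·(1 − 544/11455)·129.9/544 = 2.9844884 × 10^7.
County 3: 12781²·(1 − 2762/12781)·74.3/2762 = 3.4447234 × 10^6.
County 2: 14968²·(1 − 2061/14968)·281/2061 = 2.63401 × 10^7.
County 4: 524²·(1 − 47/524)·685/47 = 3.6428591 × 10^6.
Sum = 6.3272567 × 10^7.
SE = √(6.3272567 × 10^7) = 7954.4.

7954.4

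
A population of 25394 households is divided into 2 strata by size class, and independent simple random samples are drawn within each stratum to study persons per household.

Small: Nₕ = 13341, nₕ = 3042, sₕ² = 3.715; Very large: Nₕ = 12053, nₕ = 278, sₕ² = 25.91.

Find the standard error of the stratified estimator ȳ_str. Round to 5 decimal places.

0.14413

Var(ȳ_str) = Σₕ Wₕ²(1 − fₕ)sₕ²/nₕ with Wₕ = Nₕ/N, N = 25394.
Small: Wₕ = 0.52536032; term = 0.52536032²·(1 − 0.22801889)·3.715/3042 = 2.6020811 × 10^-4.
Very large: Wₕ = 0.47463968; term = 0.47463968²·(1 − 0.02306480)·25.91/278 = 0.020512399.
Sum = 0.020772607.
SE = √(0.020772607) = 0.14413.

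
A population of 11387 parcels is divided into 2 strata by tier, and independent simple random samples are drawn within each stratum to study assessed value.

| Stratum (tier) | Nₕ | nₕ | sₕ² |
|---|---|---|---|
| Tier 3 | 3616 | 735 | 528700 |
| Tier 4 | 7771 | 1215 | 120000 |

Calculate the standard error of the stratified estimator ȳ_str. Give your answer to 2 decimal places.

Var(ȳ_str) = Σₕ Wₕ²(1 − fₕ)sₕ²/nₕ with Wₕ = Nₕ/N, N = 11387.
Tier 3: Wₕ = 0.31755511; term = 0.31755511²·(1 − 0.20326327)·528700/735 = 57.79297.
Tier 4: Wₕ = 0.68244489; term = 0.68244489²·(1 − 0.15635053)·120000/1215 = 38.806295.
Sum = 96.599265.
SE = √(96.599265) = 9.83.

9.83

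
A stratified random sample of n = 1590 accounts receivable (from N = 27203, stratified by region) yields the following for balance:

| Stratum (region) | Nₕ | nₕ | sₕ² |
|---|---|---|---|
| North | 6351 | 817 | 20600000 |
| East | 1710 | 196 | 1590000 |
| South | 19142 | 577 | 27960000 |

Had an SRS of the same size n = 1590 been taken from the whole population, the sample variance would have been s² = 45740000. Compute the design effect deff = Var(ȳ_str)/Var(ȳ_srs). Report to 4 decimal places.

Var(ȳ_str) = Σ Wₕ²(1−fₕ)sₕ²/nₕ with Wₕ = Nₕ/27203:
  North: (6351/27203)²·(1−817/6351)·20600000/817 = 1197.5477
  East: (1710/27203)²·(1−196/1710)·1590000/196 = 28.381114
  South: (19142/27203)²·(1−577/19142)·27960000/577 = 23270.73
  → Var(ȳ_str) = 24496.659.
Var(ȳ_srs) = (1 − 1590/27203)·45740000/1590 = 27085.863.
deff = 24496.659 / 27085.863 = 0.9044.

0.9044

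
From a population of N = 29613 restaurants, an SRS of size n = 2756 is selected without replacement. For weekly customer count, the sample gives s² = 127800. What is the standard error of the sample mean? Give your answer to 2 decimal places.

6.49

Under SRS without replacement, Var(ȳ) = (1 − f)·s²/n with f = n/N = 2756/29613 = 0.09306723.
Var(ȳ) = (1 − 0.09306723)·127800/2756 = 0.90693277·46.371553 = 42.055881.
SE(ȳ) = √(42.055881) = 6.49.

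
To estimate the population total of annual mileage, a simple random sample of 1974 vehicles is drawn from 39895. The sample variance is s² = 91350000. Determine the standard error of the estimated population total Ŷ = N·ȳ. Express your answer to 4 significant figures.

8.367 × 10^6

Var(Ŷ) = N²·Var(ȳ) = N²·(1 − n/N)·s²/n.
f = 1974/39895 = 0.04947988; Var(ȳ) = 0.95052012·91350000/1974 = 43986.835.
Var(Ŷ) = 39895² · 43986.835 = 7.0009932 × 10^13.
SE(Ŷ) = √(7.0009932 × 10^13) = 8.367 × 10^6.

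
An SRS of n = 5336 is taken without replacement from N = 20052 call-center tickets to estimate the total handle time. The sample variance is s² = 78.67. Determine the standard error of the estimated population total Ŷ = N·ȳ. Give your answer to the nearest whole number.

Var(Ŷ) = N²·Var(ȳ) = N²·(1 − n/N)·s²/n.
f = 5336/20052 = 0.26610812; Var(ȳ) = 0.73389188·78.67/5336 = 0.010819954.
Var(Ŷ) = 20052² · 0.010819954 = 4.3505164 × 10^6.
SE(Ŷ) = √(4.3505164 × 10^6) = 2086.

2086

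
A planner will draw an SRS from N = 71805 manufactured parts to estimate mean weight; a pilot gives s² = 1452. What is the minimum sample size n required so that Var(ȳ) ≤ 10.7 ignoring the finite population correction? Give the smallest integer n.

Without fpc, n₀ = s²/D = 1452/10.7 = 135.7009.
Rounding up, n = 136.

136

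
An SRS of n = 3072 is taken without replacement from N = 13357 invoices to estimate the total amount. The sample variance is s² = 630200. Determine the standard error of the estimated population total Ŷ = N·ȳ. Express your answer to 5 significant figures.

Var(Ŷ) = N²·Var(ȳ) = N²·(1 − n/N)·s²/n.
f = 3072/13357 = 0.22999176; Var(ȳ) = 0.77000824·630200/3072 = 157.96198.
Var(Ŷ) = 13357² · 157.96198 = 2.818191 × 10^10.
SE(Ŷ) = √(2.818191 × 10^10) = 167870.

167870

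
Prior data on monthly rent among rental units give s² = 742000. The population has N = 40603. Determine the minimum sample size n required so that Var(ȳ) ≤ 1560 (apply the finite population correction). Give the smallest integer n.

471

Without fpc, n₀ = s²/D = 742000/1560 = 475.6410.
With fpc, (1 − n/N)·s²/n ≤ D requires n ≥ n₀/(1 + n₀/N) = 475.6410/(1 + 475.6410/40603) = 470.1337.
Rounding up, n = 471.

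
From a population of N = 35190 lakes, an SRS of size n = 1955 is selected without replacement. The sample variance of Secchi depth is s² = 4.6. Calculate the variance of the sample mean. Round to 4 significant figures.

0.002222

Under SRS without replacement, Var(ȳ) = (1 − f)·s²/n with f = n/N = 1955/35190 = 0.05555556.
Var(ȳ) = (1 − 0.05555556)·4.6/1955 = 0.94444444·0.0023529412 = 0.0022222222.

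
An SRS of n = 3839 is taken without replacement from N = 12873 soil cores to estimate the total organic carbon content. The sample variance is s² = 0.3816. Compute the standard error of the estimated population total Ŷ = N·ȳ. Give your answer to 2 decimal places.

107.52

Var(Ŷ) = N²·Var(ȳ) = N²·(1 − n/N)·s²/n.
f = 3839/12873 = 0.29822108; Var(ȳ) = 0.70177892·0.3816/3839 = 6.9757446 × 10^-5.
Var(Ŷ) = 12873² · (6.9757446 × 10^-5) = 11559.794.
SE(Ŷ) = √(11559.794) = 107.52.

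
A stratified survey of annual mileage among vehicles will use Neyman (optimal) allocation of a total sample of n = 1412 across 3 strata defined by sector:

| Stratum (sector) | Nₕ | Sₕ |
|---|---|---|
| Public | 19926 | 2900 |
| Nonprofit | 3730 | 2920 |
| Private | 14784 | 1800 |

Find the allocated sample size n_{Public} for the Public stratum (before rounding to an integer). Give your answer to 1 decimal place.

856.3

Neyman allocation: nₕ = n·NₕSₕ / Σⱼ NⱼSⱼ.
Σ NⱼSⱼ = 19926·2900 + 3730·2920 + 14784·1800 = 9.52882 × 10^7.
n_{Public} = 1412·19926·2900 / (9.52882 × 10^7) = 856.3.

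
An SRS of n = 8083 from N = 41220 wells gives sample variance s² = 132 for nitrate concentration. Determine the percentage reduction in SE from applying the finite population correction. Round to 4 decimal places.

f = n/N = 8083/41220 = 0.19609413.
SE_no-fpc = √(s²/n) = 0.12779112; SE_fpc = √((1−f)s²/n) = 0.11457854.
Ratio = √(1−f) = 0.89660798. Reduction = 100·(1 − 0.89660798) = 10.3392%.

10.3392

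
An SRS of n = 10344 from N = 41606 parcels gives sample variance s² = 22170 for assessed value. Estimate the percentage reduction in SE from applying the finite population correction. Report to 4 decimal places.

13.3177

f = n/N = 10344/41606 = 0.24861799.
SE_no-fpc = √(s²/n) = 1.4639916; SE_fpc = √((1−f)s²/n) = 1.2690215.
Ratio = √(1−f) = 0.86682294. Reduction = 100·(1 − 0.86682294) = 13.3177%.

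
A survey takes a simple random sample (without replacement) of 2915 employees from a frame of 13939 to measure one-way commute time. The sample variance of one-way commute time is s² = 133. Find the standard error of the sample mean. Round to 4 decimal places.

Under SRS without replacement, Var(ȳ) = (1 − f)·s²/n with f = n/N = 2915/13939 = 0.20912548.
Var(ȳ) = (1 − 0.20912548)·133/2915 = 0.79087452·0.045626072 = 0.036084498.
SE(ȳ) = √(0.036084498) = 0.1900.

0.1900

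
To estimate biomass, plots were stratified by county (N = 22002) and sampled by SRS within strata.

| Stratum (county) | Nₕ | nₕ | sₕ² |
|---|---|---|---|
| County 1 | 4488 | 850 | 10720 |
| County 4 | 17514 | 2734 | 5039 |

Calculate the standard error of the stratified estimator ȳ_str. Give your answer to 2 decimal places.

1.19

Var(ȳ_str) = Σₕ Wₕ²(1 − fₕ)sₕ²/nₕ with Wₕ = Nₕ/N, N = 22002.
County 1: Wₕ = 0.20398146; term = 0.20398146²·(1 − 0.18939394)·10720/850 = 0.42537022.
County 4: Wₕ = 0.79601854; term = 0.79601854²·(1 − 0.15610369)·5039/2734 = 0.985556.
Sum = 1.4109262.
SE = √(1.4109262) = 1.19.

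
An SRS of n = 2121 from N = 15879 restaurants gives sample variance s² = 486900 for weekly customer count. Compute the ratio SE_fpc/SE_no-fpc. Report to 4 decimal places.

0.9308

f = n/N = 2121/15879 = 0.13357264.
SE_no-fpc = √(s²/n) = 15.151288; SE_fpc = √((1−f)s²/n) = 14.103134.
Ratio = √(1−f) = 0.93082080.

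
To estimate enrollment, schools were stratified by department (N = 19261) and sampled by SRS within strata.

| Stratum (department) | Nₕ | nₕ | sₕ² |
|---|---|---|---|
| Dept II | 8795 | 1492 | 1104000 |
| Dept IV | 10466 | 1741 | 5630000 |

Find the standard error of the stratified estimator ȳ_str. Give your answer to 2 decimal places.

Var(ȳ_str) = Σₕ Wₕ²(1 − fₕ)sₕ²/nₕ with Wₕ = Nₕ/N, N = 19261.
Dept II: Wₕ = 0.45662219; term = 0.45662219²·(1 − 0.16964184)·1104000/1492 = 128.10903.
Dept IV: Wₕ = 0.54337781; term = 0.54337781²·(1 − 0.16634818)·5630000/1741 = 795.97262.
Sum = 924.08165.
SE = √(924.08165) = 30.40.

30.40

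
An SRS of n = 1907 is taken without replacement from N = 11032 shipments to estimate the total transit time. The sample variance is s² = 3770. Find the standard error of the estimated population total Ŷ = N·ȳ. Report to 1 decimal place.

Var(Ŷ) = N²·Var(ȳ) = N²·(1 − n/N)·s²/n.
f = 1907/11032 = 0.17286077; Var(ȳ) = 0.82713923·3770/1907 = 1.635194.
Var(Ŷ) = 11032² · 1.635194 = 1.9901133 × 10^8.
SE(Ŷ) = √(1.9901133 × 10^8) = 14107.1.

14107.1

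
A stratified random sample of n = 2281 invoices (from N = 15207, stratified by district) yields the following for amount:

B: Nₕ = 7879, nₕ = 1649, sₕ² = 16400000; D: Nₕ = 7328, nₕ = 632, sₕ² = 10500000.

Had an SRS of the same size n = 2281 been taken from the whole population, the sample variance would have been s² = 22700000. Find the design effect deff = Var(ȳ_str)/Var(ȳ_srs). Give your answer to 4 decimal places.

Var(ȳ_str) = Σ Wₕ²(1−fₕ)sₕ²/nₕ with Wₕ = Nₕ/15207:
  B: (7879/15207)²·(1−1649/7879)·16400000/1649 = 2111.0341
  D: (7328/15207)²·(1−632/7328)·10500000/632 = 3525.2185
  → Var(ȳ_str) = 5636.2526.
Var(ȳ_srs) = (1 − 2281/15207)·22700000/2281 = 8459.0419.
deff = 5636.2526 / 8459.0419 = 0.6663.

0.6663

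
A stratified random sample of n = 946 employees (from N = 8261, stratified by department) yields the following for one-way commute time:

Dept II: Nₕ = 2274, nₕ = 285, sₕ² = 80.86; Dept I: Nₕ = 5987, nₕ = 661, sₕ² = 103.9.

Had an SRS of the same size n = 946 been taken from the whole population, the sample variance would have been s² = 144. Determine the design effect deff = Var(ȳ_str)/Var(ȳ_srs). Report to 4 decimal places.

0.6844

Var(ȳ_str) = Σ Wₕ²(1−fₕ)sₕ²/nₕ with Wₕ = Nₕ/8261:
  Dept II: (2274/8261)²·(1−285/2274)·80.86/285 = 0.018803941
  Dept I: (5987/8261)²·(1−661/5987)·103.9/661 = 0.073444498
  → Var(ȳ_str) = 0.092248439.
Var(ȳ_srs) = (1 − 946/8261)·144/946 = 0.13478857.
deff = 0.092248439 / 0.13478857 = 0.6844.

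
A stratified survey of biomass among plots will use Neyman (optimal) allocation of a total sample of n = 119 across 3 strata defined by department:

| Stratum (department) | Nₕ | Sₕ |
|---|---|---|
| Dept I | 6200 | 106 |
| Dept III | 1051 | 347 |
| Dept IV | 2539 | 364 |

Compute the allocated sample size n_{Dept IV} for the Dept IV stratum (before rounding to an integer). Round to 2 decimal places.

56.51

Neyman allocation: nₕ = n·NₕSₕ / Σⱼ NⱼSⱼ.
Σ NⱼSⱼ = 6200·106 + 1051·347 + 2539·364 = 1.946093 × 10^6.
n_{Dept IV} = 119·2539·364 / (1.946093 × 10^6) = 56.51.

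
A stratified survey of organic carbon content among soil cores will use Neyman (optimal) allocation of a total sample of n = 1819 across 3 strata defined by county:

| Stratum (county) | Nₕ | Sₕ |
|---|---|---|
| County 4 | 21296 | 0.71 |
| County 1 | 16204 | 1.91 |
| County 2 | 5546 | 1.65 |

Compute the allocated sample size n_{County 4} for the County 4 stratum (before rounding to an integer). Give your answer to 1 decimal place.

498.1

Neyman allocation: nₕ = n·NₕSₕ / Σⱼ NⱼSⱼ.
Σ NⱼSⱼ = 21296·0.71 + 16204·1.91 + 5546·1.65 = 55220.7.
n_{County 4} = 1819·21296·0.71 / 55220.7 = 498.1.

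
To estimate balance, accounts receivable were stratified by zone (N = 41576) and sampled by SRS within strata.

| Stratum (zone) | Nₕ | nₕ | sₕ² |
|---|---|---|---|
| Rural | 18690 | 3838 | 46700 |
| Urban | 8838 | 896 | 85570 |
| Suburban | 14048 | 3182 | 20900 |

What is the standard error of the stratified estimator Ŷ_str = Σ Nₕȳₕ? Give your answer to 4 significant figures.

Var(Ŷ_str) = Σₕ Nₕ²(1 − fₕ)sₕ²/nₕ.
Rural: 18690²·(1 − 3838/18690)·46700/3838 = 3.3775839 × 10^9.
Urban: 8838²·(1 − 896/8838)·85570/896 = 6.703435 × 10^9.
Suburban: 14048²·(1 − 3182/14048)·20900/3182 = 1.002606 × 10^9.
Sum = 1.1083625 × 10^10.
SE = √(1.1083625 × 10^10) = 105300.

105300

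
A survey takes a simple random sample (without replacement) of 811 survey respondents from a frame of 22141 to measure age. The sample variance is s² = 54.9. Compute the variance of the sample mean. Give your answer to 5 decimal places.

0.06521

Under SRS without replacement, Var(ȳ) = (1 − f)·s²/n with f = n/N = 811/22141 = 0.03662888.
Var(ȳ) = (1 − 0.03662888)·54.9/811 = 0.96337112·0.067694205 = 0.065214642.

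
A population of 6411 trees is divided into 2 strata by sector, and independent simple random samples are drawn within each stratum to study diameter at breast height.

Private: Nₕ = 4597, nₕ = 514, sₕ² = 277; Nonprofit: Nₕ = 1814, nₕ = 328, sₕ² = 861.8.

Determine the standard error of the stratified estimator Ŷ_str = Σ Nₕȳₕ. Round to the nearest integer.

Var(Ŷ_str) = Σₕ Nₕ²(1 − fₕ)sₕ²/nₕ.
Private: 4597²·(1 − 514/4597)·277/514 = 1.0115108 × 10^7.
Nonprofit: 1814²·(1 − 328/1814)·861.8/328 = 7.0825351 × 10^6.
Sum = 1.7197643 × 10^7.
SE = √(1.7197643 × 10^7) = 4147.

4147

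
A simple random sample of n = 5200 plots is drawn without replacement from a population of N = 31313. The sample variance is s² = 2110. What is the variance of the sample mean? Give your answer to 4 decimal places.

Under SRS without replacement, Var(ȳ) = (1 − f)·s²/n with f = n/N = 5200/31313 = 0.16606521.
Var(ȳ) = (1 − 0.16606521)·2110/5200 = 0.83393479·0.40576923 = 0.33838508.

0.3384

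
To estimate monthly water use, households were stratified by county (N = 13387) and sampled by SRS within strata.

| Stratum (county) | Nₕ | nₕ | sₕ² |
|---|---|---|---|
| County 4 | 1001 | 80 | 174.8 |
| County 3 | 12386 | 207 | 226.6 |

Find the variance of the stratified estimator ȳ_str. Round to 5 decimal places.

0.93268

Var(ȳ_str) = Σₕ Wₕ²(1 − fₕ)sₕ²/nₕ with Wₕ = Nₕ/N, N = 13387.
County 4: Wₕ = 0.07477403; term = 0.07477403²·(1 − 0.07992008)·174.8/80 = 0.011240319.
County 3: Wₕ = 0.92522597; term = 0.92522597²·(1 − 0.01671242)·226.6/207 = 0.9214372.
Sum = 0.93267752.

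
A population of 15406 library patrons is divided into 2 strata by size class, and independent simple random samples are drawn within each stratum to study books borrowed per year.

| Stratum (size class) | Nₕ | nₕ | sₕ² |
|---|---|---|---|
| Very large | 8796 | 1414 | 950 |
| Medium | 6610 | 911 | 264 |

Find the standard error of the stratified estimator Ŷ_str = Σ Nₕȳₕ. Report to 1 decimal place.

7385.2

Var(Ŷ_str) = Σₕ Nₕ²(1 − fₕ)sₕ²/nₕ.
Very large: 8796²·(1 − 1414/8796)·950/1414 = 4.3624801 × 10^7.
Medium: 6610²·(1 − 911/6610)·264/911 = 1.0916556 × 10^7.
Sum = 5.4541357 × 10^7.
SE = √(5.4541357 × 10^7) = 7385.2.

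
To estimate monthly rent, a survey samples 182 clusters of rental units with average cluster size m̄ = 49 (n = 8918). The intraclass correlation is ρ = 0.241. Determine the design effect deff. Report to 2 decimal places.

12.57

deff = 1 + (49 − 1)·0.241 = 1 + 11.568 = 12.568.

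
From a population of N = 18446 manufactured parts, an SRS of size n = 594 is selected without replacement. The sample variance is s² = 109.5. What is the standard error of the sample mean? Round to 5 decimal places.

Under SRS without replacement, Var(ȳ) = (1 − f)·s²/n with f = n/N = 594/18446 = 0.03220210.
Var(ȳ) = (1 − 0.03220210)·109.5/594 = 0.96779790·0.18434343 = 0.17840719.
SE(ȳ) = √(0.17840719) = 0.42238.

0.42238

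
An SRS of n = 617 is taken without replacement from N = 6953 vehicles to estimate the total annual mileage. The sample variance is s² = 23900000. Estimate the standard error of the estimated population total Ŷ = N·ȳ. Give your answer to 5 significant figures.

Var(Ŷ) = N²·Var(ȳ) = N²·(1 − n/N)·s²/n.
f = 617/6953 = 0.08873867; Var(ȳ) = 0.91126133·23900000/617 = 35298.453.
Var(Ŷ) = 6953² · 35298.453 = 1.7064758 × 10^12.
SE(Ŷ) = √(1.7064758 × 10^12) = 1.3063 × 10^6.

1.3063 × 10^6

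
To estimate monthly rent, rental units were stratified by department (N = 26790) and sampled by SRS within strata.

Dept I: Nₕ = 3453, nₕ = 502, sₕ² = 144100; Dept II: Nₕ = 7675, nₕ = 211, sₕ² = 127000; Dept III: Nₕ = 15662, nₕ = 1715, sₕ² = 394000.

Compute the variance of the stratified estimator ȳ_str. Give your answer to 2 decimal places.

Var(ȳ_str) = Σₕ Wₕ²(1 − fₕ)sₕ²/nₕ with Wₕ = Nₕ/N, N = 26790.
Dept I: Wₕ = 0.12889138; term = 0.12889138²·(1 − 0.14538083)·144100/502 = 4.0754974.
Dept II: Wₕ = 0.28648750; term = 0.28648750²·(1 − 0.02749186)·127000/211 = 48.042528.
Dept III: Wₕ = 0.58462113; term = 0.58462113²·(1 − 0.10950070)·394000/1715 = 69.922137.
Sum = 122.04016.

122.04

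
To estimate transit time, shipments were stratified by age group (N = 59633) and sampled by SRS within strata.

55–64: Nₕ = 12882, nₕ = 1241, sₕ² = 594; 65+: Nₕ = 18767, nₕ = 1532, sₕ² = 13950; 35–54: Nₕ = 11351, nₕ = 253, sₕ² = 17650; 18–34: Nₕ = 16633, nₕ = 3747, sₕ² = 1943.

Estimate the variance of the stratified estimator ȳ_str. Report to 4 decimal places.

Var(ȳ_str) = Σₕ Wₕ²(1 − fₕ)sₕ²/nₕ with Wₕ = Nₕ/N, N = 59633.
55–64: Wₕ = 0.21602133; term = 0.21602133²·(1 − 0.09633597)·594/1241 = 0.020184358.
65+: Wₕ = 0.31470830; term = 0.31470830²·(1 − 0.08163265)·13950/1532 = 0.82822487.
35–54: Wₕ = 0.19034763; term = 0.19034763²·(1 − 0.02228879)·17650/253 = 2.4713242.
18–34: Wₕ = 0.27892274; term = 0.27892274²·(1 − 0.22527506)·1943/3747 = 0.031253921.
Sum = 3.3509873.

3.3510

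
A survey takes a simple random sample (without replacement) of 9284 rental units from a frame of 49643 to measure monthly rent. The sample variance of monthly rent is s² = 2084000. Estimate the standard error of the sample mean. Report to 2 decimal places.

Under SRS without replacement, Var(ȳ) = (1 − f)·s²/n with f = n/N = 9284/49643 = 0.18701529.
Var(ȳ) = (1 − 0.18701529)·2084000/9284 = 0.81298471·224.47221 = 182.49247.
SE(ȳ) = √(182.49247) = 13.51.

13.51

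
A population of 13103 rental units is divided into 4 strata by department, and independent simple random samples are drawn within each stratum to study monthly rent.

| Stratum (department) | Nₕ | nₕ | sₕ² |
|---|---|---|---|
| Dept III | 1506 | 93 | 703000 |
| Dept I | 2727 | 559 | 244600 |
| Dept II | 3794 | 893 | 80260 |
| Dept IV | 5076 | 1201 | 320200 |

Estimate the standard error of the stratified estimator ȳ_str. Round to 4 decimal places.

Var(ȳ_str) = Σₕ Wₕ²(1 − fₕ)sₕ²/nₕ with Wₕ = Nₕ/N, N = 13103.
Dept III: Wₕ = 0.11493551; term = 0.11493551²·(1 − 0.06175299)·703000/93 = 93.691033.
Dept I: Wₕ = 0.20812028; term = 0.20812028²·(1 − 0.20498717)·244600/559 = 15.067721.
Dept II: Wₕ = 0.28955201; term = 0.28955201²·(1 − 0.23537164)·80260/893 = 5.7617083.
Dept IV: Wₕ = 0.38739220; term = 0.38739220²·(1 − 0.23660362)·320200/1201 = 30.544299.
Sum = 145.06476.
SE = √(145.06476) = 12.0443.

12.0443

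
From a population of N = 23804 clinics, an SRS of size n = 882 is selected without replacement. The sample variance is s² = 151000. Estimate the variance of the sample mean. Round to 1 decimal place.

Under SRS without replacement, Var(ȳ) = (1 − f)·s²/n with f = n/N = 882/23804 = 0.03705260.
Var(ȳ) = (1 − 0.03705260)·151000/882 = 0.96294740·171.20181 = 164.85834.

164.9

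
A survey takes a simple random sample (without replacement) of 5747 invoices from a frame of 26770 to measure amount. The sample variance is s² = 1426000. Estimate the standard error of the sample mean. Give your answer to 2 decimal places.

13.96

Under SRS without replacement, Var(ȳ) = (1 − f)·s²/n with f = n/N = 5747/26770 = 0.21468061.
Var(ȳ) = (1 − 0.21468061)·1426000/5747 = 0.78531939·248.12946 = 194.86087.
SE(ȳ) = √(194.86087) = 13.96.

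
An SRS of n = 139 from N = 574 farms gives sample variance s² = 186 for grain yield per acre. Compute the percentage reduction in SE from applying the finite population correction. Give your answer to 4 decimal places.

12.9460

f = n/N = 139/574 = 0.24216028.
SE_no-fpc = √(s²/n) = 1.1567755; SE_fpc = √((1−f)s²/n) = 1.0070192.
Ratio = √(1−f) = 0.87053990. Reduction = 100·(1 − 0.87053990) = 12.9460%.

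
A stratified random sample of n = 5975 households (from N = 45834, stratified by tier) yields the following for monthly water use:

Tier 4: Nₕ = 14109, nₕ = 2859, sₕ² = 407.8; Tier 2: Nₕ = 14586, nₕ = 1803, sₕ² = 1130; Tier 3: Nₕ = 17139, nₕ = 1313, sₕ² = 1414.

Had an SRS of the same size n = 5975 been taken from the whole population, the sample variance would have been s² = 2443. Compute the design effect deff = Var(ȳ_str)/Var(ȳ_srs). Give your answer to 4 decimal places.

0.5778

Var(ȳ_str) = Σ Wₕ²(1−fₕ)sₕ²/nₕ with Wₕ = Nₕ/45834:
  Tier 4: (14109/45834)²·(1−2859/14109)·407.8/2859 = 0.010777209
  Tier 2: (14586/45834)²·(1−1803/14586)·1130/1803 = 0.05562579
  Tier 3: (17139/45834)²·(1−1313/17139)·1414/1313 = 0.13904834
  → Var(ȳ_str) = 0.20545134.
Var(ȳ_srs) = (1 − 5975/45834)·2443/5975 = 0.35556925.
deff = 0.20545134 / 0.35556925 = 0.5778.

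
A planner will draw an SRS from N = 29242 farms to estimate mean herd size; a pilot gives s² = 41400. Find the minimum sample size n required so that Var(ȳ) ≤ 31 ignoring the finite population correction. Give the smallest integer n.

1336

Without fpc, n₀ = s²/D = 41400/31 = 1335.4839.
Rounding up, n = 1336.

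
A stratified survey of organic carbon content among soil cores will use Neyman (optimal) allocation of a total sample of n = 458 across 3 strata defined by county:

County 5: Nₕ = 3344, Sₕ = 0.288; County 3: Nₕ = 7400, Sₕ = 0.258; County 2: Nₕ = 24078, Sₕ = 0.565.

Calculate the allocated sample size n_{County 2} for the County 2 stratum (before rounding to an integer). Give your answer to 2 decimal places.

378.16

Neyman allocation: nₕ = n·NₕSₕ / Σⱼ NⱼSⱼ.
Σ NⱼSⱼ = 3344·0.288 + 7400·0.258 + 24078·0.565 = 16476.342.
n_{County 2} = 458·24078·0.565 / 16476.342 = 378.16.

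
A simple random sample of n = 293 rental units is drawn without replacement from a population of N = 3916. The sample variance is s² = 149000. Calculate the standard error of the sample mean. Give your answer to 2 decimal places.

Under SRS without replacement, Var(ȳ) = (1 − f)·s²/n with f = n/N = 293/3916 = 0.07482125.
Var(ȳ) = (1 − 0.07482125)·149000/293 = 0.92517875·508.53242 = 470.48339.
SE(ȳ) = √(470.48339) = 21.69.

21.69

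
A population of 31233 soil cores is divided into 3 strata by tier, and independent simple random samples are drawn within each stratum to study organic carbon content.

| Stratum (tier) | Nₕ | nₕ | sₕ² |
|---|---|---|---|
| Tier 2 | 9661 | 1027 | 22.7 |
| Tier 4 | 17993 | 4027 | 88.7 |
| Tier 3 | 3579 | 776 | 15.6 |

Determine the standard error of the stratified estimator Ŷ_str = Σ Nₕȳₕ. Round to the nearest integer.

Var(Ŷ_str) = Σₕ Nₕ²(1 − fₕ)sₕ²/nₕ.
Tier 2: 9661²·(1 − 1027/9661)·22.7/1027 = 1.843697 × 10^6.
Tier 4: 17993²·(1 − 4027/17993)·88.7/4027 = 5.5349998 × 10^6.
Tier 3: 3579²·(1 − 776/3579)·15.6/776 = 201672.96.
Sum = 7.5803698 × 10^6.
SE = √(7.5803698 × 10^6) = 2753.

2753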